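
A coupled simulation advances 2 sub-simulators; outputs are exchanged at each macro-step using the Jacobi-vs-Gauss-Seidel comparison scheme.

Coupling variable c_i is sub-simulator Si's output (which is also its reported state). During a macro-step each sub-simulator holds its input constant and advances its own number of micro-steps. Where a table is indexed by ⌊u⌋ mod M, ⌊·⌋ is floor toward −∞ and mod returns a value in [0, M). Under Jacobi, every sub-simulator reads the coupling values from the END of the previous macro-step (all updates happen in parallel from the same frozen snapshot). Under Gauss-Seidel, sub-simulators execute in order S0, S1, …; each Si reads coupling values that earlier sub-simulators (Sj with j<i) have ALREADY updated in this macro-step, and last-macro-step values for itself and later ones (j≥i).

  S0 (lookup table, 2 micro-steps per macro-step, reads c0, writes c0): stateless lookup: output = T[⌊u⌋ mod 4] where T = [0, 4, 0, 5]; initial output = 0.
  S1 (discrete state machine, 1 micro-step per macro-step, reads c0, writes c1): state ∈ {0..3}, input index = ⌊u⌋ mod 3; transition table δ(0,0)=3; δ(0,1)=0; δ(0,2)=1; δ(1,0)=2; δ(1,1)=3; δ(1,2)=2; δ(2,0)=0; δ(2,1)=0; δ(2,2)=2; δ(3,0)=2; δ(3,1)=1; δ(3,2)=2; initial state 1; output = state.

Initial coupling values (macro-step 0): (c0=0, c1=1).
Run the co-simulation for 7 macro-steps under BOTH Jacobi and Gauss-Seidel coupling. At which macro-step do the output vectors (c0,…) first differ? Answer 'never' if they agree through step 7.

first divergence at macro-step: never

[Jacobi] macro 1: S0 reads c0=0 → after 2×micro: 0; S1 reads c0=0 → after 1×micro: 2 ⇒ (c0=0, c1=2)
[Jacobi] macro 2: S0 reads c0=0 → after 2×micro: 0; S1 reads c0=0 → after 1×micro: 0 ⇒ (c0=0, c1=0)
[Jacobi] macro 3: S0 reads c0=0 → after 2×micro: 0; S1 reads c0=0 → after 1×micro: 3 ⇒ (c0=0, c1=3)
[Jacobi] macro 4: S0 reads c0=0 → after 2×micro: 0; S1 reads c0=0 → after 1×micro: 2 ⇒ (c0=0, c1=2)
[Jacobi] macro 5: S0 reads c0=0 → after 2×micro: 0; S1 reads c0=0 → after 1×micro: 0 ⇒ (c0=0, c1=0)
[Jacobi] macro 6: S0 reads c0=0 → after 2×micro: 0; S1 reads c0=0 → after 1×micro: 3 ⇒ (c0=0, c1=3)
[Jacobi] macro 7: S0 reads c0=0 → after 2×micro: 0; S1 reads c0=0 → after 1×micro: 2 ⇒ (c0=0, c1=2)
[Gauss-Seidel] macro 1: S0 reads c0=0 → after 2×micro: 0; S1 reads c0=0 → after 1×micro: 2 ⇒ (c0=0, c1=2)
[Gauss-Seidel] macro 2: S0 reads c0=0 → after 2×micro: 0; S1 reads c0=0 → after 1×micro: 0 ⇒ (c0=0, c1=0)
[Gauss-Seidel] macro 3: S0 reads c0=0 → after 2×micro: 0; S1 reads c0=0 → after 1×micro: 3 ⇒ (c0=0, c1=3)
[Gauss-Seidel] macro 4: S0 reads c0=0 → after 2×micro: 0; S1 reads c0=0 → after 1×micro: 2 ⇒ (c0=0, c1=2)
[Gauss-Seidel] macro 5: S0 reads c0=0 → after 2×micro: 0; S1 reads c0=0 → after 1×micro: 0 ⇒ (c0=0, c1=0)
[Gauss-Seidel] macro 6: S0 reads c0=0 → after 2×micro: 0; S1 reads c0=0 → after 1×micro: 3 ⇒ (c0=0, c1=3)
[Gauss-Seidel] macro 7: S0 reads c0=0 → after 2×micro: 0; S1 reads c0=0 → after 1×micro: 2 ⇒ (c0=0, c1=2)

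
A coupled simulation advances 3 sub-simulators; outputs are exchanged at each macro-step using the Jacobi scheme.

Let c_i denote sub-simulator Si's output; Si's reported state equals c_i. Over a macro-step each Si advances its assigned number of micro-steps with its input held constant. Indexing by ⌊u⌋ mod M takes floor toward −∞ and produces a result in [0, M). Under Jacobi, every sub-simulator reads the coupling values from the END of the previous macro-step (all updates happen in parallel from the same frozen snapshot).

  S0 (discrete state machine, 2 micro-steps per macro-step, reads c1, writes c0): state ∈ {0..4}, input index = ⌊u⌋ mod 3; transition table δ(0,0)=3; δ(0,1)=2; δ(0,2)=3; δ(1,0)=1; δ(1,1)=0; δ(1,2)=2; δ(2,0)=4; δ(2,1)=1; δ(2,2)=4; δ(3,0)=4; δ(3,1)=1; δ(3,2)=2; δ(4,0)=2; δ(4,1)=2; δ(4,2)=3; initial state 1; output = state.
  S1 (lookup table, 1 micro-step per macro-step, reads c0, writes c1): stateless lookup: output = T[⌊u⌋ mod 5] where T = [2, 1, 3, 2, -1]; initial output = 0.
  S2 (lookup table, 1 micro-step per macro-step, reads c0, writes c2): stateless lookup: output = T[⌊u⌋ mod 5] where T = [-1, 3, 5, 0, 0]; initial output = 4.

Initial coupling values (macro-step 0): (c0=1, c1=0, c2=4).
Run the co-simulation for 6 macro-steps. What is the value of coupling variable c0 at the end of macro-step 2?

c0 at macro-step 2 = 2

macro 1: S0 reads c1=0 → after 2×micro: 1; S1 reads c0=1 → after 1×micro: 1; S2 reads c0=1 → after 1×micro: 3 ⇒ (c0=1, c1=1, c2=3)
macro 2: S0 reads c1=1 → after 2×micro: 2; S1 reads c0=1 → after 1×micro: 1; S2 reads c0=1 → after 1×micro: 3 ⇒ (c0=2, c1=1, c2=3)
macro 3: S0 reads c1=1 → after 2×micro: 0; S1 reads c0=2 → after 1×micro: 3; S2 reads c0=2 → after 1×micro: 5 ⇒ (c0=0, c1=3, c2=5)
macro 4: S0 reads c1=3 → after 2×micro: 4; S1 reads c0=0 → after 1×micro: 2; S2 reads c0=0 → after 1×micro: -1 ⇒ (c0=4, c1=2, c2=-1)
macro 5: S0 reads c1=2 → after 2×micro: 2; S1 reads c0=4 → after 1×micro: -1; S2 reads c0=4 → after 1×micro: 0 ⇒ (c0=2, c1=-1, c2=0)
macro 6: S0 reads c1=-1 → after 2×micro: 3; S1 reads c0=2 → after 1×micro: 3; S2 reads c0=2 → after 1×micro: 5 ⇒ (c0=3, c1=3, c2=5)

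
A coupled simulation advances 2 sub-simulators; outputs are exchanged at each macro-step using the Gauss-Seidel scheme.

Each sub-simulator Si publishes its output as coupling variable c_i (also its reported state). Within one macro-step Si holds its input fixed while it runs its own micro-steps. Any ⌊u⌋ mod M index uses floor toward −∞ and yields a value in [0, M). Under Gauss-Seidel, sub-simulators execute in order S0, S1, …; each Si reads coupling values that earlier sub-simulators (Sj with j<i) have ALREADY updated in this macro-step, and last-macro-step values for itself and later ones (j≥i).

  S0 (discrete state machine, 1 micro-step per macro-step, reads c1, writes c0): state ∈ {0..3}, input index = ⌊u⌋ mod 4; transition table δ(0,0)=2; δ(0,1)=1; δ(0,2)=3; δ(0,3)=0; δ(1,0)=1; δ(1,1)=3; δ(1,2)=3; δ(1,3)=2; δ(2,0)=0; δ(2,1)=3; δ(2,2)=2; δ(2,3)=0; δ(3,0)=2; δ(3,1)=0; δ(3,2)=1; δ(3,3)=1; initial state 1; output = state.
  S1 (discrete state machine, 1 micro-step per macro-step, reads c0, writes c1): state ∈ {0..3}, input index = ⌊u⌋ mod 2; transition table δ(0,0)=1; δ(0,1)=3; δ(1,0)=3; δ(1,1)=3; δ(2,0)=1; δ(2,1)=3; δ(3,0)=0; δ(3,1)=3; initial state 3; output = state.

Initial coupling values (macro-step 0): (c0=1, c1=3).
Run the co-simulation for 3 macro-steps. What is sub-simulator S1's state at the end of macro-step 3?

macro 1: S0 reads c1=3 → after 1×micro: 2; S1 reads c0=2 → after 1×micro: 0 ⇒ (c0=2, c1=0)
macro 2: S0 reads c1=0 → after 1×micro: 0; S1 reads c0=0 → after 1×micro: 1 ⇒ (c0=0, c1=1)
macro 3: S0 reads c1=1 → after 1×micro: 1; S1 reads c0=1 → after 1×micro: 3 ⇒ (c0=1, c1=3)

S1 state at macro-step 3 = 3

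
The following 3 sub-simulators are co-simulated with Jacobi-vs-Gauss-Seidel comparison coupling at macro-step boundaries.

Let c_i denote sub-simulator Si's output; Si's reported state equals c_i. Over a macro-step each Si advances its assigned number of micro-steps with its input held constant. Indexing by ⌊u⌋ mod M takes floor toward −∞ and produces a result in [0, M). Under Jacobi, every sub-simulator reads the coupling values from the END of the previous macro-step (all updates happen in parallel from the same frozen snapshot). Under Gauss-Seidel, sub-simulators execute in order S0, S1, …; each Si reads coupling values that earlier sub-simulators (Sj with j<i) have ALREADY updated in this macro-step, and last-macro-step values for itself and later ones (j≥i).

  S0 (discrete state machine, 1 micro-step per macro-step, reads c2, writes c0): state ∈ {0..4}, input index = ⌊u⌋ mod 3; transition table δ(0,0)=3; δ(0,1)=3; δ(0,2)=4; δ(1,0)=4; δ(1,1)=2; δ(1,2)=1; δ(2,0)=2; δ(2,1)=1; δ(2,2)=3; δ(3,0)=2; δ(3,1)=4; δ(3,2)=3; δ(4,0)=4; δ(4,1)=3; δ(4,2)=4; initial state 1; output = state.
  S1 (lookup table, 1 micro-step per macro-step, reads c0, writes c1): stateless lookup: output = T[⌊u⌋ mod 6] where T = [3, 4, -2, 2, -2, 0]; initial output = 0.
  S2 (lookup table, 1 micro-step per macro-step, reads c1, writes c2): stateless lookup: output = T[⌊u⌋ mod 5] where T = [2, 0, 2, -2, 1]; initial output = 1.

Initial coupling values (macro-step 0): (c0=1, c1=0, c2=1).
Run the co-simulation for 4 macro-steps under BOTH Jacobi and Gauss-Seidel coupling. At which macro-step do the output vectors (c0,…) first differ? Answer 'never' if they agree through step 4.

first divergence at macro-step: 1

[Jacobi] macro 1: S0 reads c2=1 → after 1×micro: 2; S1 reads c0=1 → after 1×micro: 4; S2 reads c1=0 → after 1×micro: 2 ⇒ (c0=2, c1=4, c2=2)
[Jacobi] macro 2: S0 reads c2=2 → after 1×micro: 3; S1 reads c0=2 → after 1×micro: -2; S2 reads c1=4 → after 1×micro: 1 ⇒ (c0=3, c1=-2, c2=1)
[Jacobi] macro 3: S0 reads c2=1 → after 1×micro: 4; S1 reads c0=3 → after 1×micro: 2; S2 reads c1=-2 → after 1×micro: -2 ⇒ (c0=4, c1=2, c2=-2)
[Jacobi] macro 4: S0 reads c2=-2 → after 1×micro: 3; S1 reads c0=4 → after 1×micro: -2; S2 reads c1=2 → after 1×micro: 2 ⇒ (c0=3, c1=-2, c2=2)
[Gauss-Seidel] macro 1: S0 reads c2=1 → after 1×micro: 2; S1 reads c0=2 → after 1×micro: -2; S2 reads c1=-2 → after 1×micro: -2 ⇒ (c0=2, c1=-2, c2=-2)
[Gauss-Seidel] macro 2: S0 reads c2=-2 → after 1×micro: 1; S1 reads c0=1 → after 1×micro: 4; S2 reads c1=4 → after 1×micro: 1 ⇒ (c0=1, c1=4, c2=1)
[Gauss-Seidel] macro 3: S0 reads c2=1 → after 1×micro: 2; S1 reads c0=2 → after 1×micro: -2; S2 reads c1=-2 → after 1×micro: -2 ⇒ (c0=2, c1=-2, c2=-2)
[Gauss-Seidel] macro 4: S0 reads c2=-2 → after 1×micro: 1; S1 reads c0=1 → after 1×micro: 4; S2 reads c1=4 → after 1×micro: 1 ⇒ (c0=1, c1=4, c2=1)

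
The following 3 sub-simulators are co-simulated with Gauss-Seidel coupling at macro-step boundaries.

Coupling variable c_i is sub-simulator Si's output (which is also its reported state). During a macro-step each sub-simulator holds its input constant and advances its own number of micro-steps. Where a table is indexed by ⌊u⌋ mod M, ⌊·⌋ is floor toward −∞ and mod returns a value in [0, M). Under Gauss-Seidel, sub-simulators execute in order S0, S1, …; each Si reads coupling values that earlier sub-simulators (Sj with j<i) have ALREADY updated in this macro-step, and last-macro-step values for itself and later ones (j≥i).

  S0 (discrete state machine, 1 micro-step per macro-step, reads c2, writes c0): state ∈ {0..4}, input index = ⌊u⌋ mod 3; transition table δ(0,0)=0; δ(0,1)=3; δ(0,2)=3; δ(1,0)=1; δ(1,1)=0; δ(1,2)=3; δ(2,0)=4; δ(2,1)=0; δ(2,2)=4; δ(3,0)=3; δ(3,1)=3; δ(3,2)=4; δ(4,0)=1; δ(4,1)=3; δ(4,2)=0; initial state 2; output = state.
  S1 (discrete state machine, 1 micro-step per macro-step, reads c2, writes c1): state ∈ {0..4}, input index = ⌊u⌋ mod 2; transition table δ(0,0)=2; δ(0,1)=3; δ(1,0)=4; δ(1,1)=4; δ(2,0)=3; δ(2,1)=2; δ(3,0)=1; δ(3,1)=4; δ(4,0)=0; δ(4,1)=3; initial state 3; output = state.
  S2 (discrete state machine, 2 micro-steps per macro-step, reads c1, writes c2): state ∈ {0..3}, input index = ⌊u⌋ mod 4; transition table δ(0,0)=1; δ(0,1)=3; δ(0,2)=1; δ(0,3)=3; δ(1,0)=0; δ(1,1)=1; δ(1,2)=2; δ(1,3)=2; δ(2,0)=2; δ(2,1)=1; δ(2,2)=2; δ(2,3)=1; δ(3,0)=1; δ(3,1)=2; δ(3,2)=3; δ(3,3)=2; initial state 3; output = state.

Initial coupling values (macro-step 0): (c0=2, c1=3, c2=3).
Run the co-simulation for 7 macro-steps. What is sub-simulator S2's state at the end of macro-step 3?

S2 state at macro-step 3 = 2

macro 1: S0 reads c2=3 → after 1×micro: 4; S1 reads c2=3 → after 1×micro: 4; S2 reads c1=4 → after 2×micro: 0 ⇒ (c0=4, c1=4, c2=0)
macro 2: S0 reads c2=0 → after 1×micro: 1; S1 reads c2=0 → after 1×micro: 0; S2 reads c1=0 → after 2×micro: 0 ⇒ (c0=1, c1=0, c2=0)
macro 3: S0 reads c2=0 → after 1×micro: 1; S1 reads c2=0 → after 1×micro: 2; S2 reads c1=2 → after 2×micro: 2 ⇒ (c0=1, c1=2, c2=2)
macro 4: S0 reads c2=2 → after 1×micro: 3; S1 reads c2=2 → after 1×micro: 3; S2 reads c1=3 → after 2×micro: 2 ⇒ (c0=3, c1=3, c2=2)
macro 5: S0 reads c2=2 → after 1×micro: 4; S1 reads c2=2 → after 1×micro: 1; S2 reads c1=1 → after 2×micro: 1 ⇒ (c0=4, c1=1, c2=1)
macro 6: S0 reads c2=1 → after 1×micro: 3; S1 reads c2=1 → after 1×micro: 4; S2 reads c1=4 → after 2×micro: 1 ⇒ (c0=3, c1=4, c2=1)
macro 7: S0 reads c2=1 → after 1×micro: 3; S1 reads c2=1 → after 1×micro: 3; S2 reads c1=3 → after 2×micro: 1 ⇒ (c0=3, c1=3, c2=1)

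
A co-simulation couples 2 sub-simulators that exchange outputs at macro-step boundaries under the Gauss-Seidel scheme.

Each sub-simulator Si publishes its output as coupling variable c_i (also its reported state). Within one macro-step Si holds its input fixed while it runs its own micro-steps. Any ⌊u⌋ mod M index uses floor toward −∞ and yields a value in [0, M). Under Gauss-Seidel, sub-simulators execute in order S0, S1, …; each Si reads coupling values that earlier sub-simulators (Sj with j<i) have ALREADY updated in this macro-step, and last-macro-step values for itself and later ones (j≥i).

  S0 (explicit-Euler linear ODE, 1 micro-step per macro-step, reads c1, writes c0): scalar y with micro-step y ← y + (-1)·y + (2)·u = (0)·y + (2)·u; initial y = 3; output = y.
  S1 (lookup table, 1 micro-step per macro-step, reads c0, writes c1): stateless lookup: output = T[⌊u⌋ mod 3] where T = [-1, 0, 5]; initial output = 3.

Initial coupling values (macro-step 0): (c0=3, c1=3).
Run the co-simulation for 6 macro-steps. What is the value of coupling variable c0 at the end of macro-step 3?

macro 1: S0 reads c1=3 → after 1×micro: 6; S1 reads c0=6 → after 1×micro: -1 ⇒ (c0=6, c1=-1)
macro 2: S0 reads c1=-1 → after 1×micro: -2; S1 reads c0=-2 → after 1×micro: 0 ⇒ (c0=-2, c1=0)
macro 3: S0 reads c1=0 → after 1×micro: 0; S1 reads c0=0 → after 1×micro: -1 ⇒ (c0=0, c1=-1)
macro 4: S0 reads c1=-1 → after 1×micro: -2; S1 reads c0=-2 → after 1×micro: 0 ⇒ (c0=-2, c1=0)
macro 5: S0 reads c1=0 → after 1×micro: 0; S1 reads c0=0 → after 1×micro: -1 ⇒ (c0=0, c1=-1)
macro 6: S0 reads c1=-1 → after 1×micro: -2; S1 reads c0=-2 → after 1×micro: 0 ⇒ (c0=-2, c1=0)

c0 at macro-step 3 = 0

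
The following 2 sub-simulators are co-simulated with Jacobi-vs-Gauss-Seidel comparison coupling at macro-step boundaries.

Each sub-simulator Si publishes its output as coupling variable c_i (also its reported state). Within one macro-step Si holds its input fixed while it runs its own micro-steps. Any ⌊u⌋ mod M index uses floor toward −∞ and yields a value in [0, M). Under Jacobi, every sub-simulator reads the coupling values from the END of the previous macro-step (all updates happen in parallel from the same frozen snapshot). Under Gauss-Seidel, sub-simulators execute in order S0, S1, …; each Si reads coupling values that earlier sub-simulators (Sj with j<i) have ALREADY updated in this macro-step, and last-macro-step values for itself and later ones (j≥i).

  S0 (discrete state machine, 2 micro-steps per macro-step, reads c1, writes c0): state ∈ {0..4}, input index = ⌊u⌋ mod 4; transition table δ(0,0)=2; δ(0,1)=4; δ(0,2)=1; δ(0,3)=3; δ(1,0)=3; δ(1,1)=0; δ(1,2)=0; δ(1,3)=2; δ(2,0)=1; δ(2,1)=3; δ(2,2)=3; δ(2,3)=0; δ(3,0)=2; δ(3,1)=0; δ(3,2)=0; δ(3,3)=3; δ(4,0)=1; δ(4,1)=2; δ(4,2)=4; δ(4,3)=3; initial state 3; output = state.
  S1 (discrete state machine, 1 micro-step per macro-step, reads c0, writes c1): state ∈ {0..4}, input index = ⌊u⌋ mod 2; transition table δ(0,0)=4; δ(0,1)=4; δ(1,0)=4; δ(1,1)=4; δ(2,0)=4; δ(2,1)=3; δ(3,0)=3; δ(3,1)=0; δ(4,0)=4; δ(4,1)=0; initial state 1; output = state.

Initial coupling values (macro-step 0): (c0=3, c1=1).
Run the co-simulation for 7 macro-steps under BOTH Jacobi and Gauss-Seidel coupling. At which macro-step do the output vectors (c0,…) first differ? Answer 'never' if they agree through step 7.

[Jacobi] macro 1: S0 reads c1=1 → after 2×micro: 4; S1 reads c0=3 → after 1×micro: 4 ⇒ (c0=4, c1=4)
[Jacobi] macro 2: S0 reads c1=4 → after 2×micro: 3; S1 reads c0=4 → after 1×micro: 4 ⇒ (c0=3, c1=4)
[Jacobi] macro 3: S0 reads c1=4 → after 2×micro: 1; S1 reads c0=3 → after 1×micro: 0 ⇒ (c0=1, c1=0)
[Jacobi] macro 4: S0 reads c1=0 → after 2×micro: 2; S1 reads c0=1 → after 1×micro: 4 ⇒ (c0=2, c1=4)
[Jacobi] macro 5: S0 reads c1=4 → after 2×micro: 3; S1 reads c0=2 → after 1×micro: 4 ⇒ (c0=3, c1=4)
[Jacobi] macro 6: S0 reads c1=4 → after 2×micro: 1; S1 reads c0=3 → after 1×micro: 0 ⇒ (c0=1, c1=0)
[Jacobi] macro 7: S0 reads c1=0 → after 2×micro: 2; S1 reads c0=1 → after 1×micro: 4 ⇒ (c0=2, c1=4)
[Gauss-Seidel] macro 1: S0 reads c1=1 → after 2×micro: 4; S1 reads c0=4 → after 1×micro: 4 ⇒ (c0=4, c1=4)
[Gauss-Seidel] macro 2: S0 reads c1=4 → after 2×micro: 3; S1 reads c0=3 → after 1×micro: 0 ⇒ (c0=3, c1=0)
[Gauss-Seidel] macro 3: S0 reads c1=0 → after 2×micro: 1; S1 reads c0=1 → after 1×micro: 4 ⇒ (c0=1, c1=4)
[Gauss-Seidel] macro 4: S0 reads c1=4 → after 2×micro: 2; S1 reads c0=2 → after 1×micro: 4 ⇒ (c0=2, c1=4)
[Gauss-Seidel] macro 5: S0 reads c1=4 → after 2×micro: 3; S1 reads c0=3 → after 1×micro: 0 ⇒ (c0=3, c1=0)
[Gauss-Seidel] macro 6: S0 reads c1=0 → after 2×micro: 1; S1 reads c0=1 → after 1×micro: 4 ⇒ (c0=1, c1=4)
[Gauss-Seidel] macro 7: S0 reads c1=4 → after 2×micro: 2; S1 reads c0=2 → after 1×micro: 4 ⇒ (c0=2, c1=4)

first divergence at macro-step: 2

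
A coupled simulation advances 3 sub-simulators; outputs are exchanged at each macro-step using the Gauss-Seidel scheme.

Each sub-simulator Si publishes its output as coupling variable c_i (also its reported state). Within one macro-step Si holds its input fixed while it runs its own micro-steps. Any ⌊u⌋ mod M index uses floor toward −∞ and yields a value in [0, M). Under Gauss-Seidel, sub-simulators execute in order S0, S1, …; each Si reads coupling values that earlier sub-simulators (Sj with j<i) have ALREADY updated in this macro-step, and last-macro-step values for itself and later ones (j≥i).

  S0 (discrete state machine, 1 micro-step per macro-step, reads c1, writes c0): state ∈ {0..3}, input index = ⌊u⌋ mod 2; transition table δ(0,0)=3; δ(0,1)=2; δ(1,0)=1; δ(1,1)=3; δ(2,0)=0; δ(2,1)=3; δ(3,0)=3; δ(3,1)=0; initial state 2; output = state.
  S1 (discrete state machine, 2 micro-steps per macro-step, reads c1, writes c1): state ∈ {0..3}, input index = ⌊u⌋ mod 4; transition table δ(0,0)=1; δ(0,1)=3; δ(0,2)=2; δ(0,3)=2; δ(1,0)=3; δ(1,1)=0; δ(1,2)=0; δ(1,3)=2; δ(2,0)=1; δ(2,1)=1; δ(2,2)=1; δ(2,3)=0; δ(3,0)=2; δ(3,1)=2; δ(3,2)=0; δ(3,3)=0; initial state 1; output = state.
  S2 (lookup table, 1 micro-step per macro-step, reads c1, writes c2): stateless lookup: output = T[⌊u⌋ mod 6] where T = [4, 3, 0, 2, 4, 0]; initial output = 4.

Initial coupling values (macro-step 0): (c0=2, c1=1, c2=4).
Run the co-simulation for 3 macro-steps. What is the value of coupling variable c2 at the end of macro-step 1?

c2 at macro-step 1 = 2

macro 1: S0 reads c1=1 → after 1×micro: 3; S1 reads c1=1 → after 2×micro: 3; S2 reads c1=3 → after 1×micro: 2 ⇒ (c0=3, c1=3, c2=2)
macro 2: S0 reads c1=3 → after 1×micro: 0; S1 reads c1=3 → after 2×micro: 2; S2 reads c1=2 → after 1×micro: 0 ⇒ (c0=0, c1=2, c2=0)
macro 3: S0 reads c1=2 → after 1×micro: 3; S1 reads c1=2 → after 2×micro: 0; S2 reads c1=0 → after 1×micro: 4 ⇒ (c0=3, c1=0, c2=4)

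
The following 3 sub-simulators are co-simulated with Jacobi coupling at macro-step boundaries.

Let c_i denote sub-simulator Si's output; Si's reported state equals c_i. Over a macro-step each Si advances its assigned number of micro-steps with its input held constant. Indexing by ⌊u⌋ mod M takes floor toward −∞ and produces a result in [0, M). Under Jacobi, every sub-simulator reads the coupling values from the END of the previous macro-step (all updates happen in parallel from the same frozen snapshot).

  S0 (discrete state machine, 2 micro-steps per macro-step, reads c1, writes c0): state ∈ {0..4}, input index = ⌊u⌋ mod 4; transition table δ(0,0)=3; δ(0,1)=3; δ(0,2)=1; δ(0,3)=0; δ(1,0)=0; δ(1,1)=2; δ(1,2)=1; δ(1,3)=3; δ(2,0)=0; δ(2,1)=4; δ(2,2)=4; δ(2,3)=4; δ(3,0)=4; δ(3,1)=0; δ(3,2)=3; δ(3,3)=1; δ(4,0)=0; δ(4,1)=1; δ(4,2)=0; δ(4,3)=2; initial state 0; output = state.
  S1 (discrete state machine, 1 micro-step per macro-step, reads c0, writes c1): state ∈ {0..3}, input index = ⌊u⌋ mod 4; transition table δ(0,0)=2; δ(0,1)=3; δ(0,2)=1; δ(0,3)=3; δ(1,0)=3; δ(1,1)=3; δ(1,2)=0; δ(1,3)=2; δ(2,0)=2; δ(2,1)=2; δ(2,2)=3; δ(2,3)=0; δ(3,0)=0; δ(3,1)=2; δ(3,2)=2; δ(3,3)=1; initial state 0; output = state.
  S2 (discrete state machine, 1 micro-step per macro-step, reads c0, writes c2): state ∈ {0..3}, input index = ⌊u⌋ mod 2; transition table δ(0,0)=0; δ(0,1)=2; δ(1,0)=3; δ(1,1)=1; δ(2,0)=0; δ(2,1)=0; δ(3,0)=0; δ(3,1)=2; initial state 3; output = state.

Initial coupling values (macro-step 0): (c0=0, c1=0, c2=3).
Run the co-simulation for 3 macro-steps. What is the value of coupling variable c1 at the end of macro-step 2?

c1 at macro-step 2 = 2

macro 1: S0 reads c1=0 → after 2×micro: 4; S1 reads c0=0 → after 1×micro: 2; S2 reads c0=0 → after 1×micro: 0 ⇒ (c0=4, c1=2, c2=0)
macro 2: S0 reads c1=2 → after 2×micro: 1; S1 reads c0=4 → after 1×micro: 2; S2 reads c0=4 → after 1×micro: 0 ⇒ (c0=1, c1=2, c2=0)
macro 3: S0 reads c1=2 → after 2×micro: 1; S1 reads c0=1 → after 1×micro: 2; S2 reads c0=1 → after 1×micro: 2 ⇒ (c0=1, c1=2, c2=2)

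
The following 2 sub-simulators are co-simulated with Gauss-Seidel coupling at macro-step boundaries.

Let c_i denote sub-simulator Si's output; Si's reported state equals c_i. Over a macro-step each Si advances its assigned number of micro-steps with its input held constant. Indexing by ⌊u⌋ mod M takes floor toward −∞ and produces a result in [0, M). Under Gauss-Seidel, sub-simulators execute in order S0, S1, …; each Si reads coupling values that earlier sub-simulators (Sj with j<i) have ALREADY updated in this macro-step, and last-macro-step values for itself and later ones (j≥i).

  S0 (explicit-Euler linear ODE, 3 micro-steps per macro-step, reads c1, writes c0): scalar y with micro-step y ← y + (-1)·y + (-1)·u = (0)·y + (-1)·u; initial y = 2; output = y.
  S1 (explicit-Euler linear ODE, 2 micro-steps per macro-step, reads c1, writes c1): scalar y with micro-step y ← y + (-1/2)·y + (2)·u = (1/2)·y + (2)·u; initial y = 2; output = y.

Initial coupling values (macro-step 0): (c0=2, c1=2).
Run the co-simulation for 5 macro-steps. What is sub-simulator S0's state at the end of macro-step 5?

S0 state at macro-step 5 = -28561/128

macro 1: S0 reads c1=2 → after 3×micro: -2; S1 reads c1=2 → after 2×micro: 13/2 ⇒ (c0=-2, c1=13/2)
macro 2: S0 reads c1=13/2 → after 3×micro: -13/2; S1 reads c1=13/2 → after 2×micro: 169/8 ⇒ (c0=-13/2, c1=169/8)
macro 3: S0 reads c1=169/8 → after 3×micro: -169/8; S1 reads c1=169/8 → after 2×micro: 2197/32 ⇒ (c0=-169/8, c1=2197/32)
macro 4: S0 reads c1=2197/32 → after 3×micro: -2197/32; S1 reads c1=2197/32 → after 2×micro: 28561/128 ⇒ (c0=-2197/32, c1=28561/128)
macro 5: S0 reads c1=28561/128 → after 3×micro: -28561/128; S1 reads c1=28561/128 → after 2×micro: 371293/512 ⇒ (c0=-28561/128, c1=371293/512)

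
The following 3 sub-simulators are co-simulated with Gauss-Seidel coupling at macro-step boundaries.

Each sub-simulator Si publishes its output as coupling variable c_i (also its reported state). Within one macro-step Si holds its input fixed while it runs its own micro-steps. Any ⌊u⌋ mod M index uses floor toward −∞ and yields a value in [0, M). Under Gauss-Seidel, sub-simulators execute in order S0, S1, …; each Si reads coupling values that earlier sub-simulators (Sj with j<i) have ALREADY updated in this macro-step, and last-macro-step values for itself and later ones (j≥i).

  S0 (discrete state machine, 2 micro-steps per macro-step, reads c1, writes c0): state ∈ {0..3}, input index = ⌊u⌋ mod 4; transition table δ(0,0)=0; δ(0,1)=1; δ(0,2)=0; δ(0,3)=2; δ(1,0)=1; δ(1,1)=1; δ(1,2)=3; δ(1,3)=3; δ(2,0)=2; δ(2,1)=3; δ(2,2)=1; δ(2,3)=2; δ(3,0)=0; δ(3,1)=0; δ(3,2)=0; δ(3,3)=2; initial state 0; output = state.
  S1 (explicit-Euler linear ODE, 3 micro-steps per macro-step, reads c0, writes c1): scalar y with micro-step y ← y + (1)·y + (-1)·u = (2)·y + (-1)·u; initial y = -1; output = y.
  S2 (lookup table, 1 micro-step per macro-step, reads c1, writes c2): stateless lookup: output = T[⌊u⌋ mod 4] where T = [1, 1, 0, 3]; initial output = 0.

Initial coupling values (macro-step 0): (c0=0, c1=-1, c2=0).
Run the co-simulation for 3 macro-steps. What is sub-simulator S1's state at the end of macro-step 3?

macro 1: S0 reads c1=-1 → after 2×micro: 2; S1 reads c0=2 → after 3×micro: -22; S2 reads c1=-22 → after 1×micro: 0 ⇒ (c0=2, c1=-22, c2=0)
macro 2: S0 reads c1=-22 → after 2×micro: 3; S1 reads c0=3 → after 3×micro: -197; S2 reads c1=-197 → after 1×micro: 3 ⇒ (c0=3, c1=-197, c2=3)
macro 3: S0 reads c1=-197 → after 2×micro: 2; S1 reads c0=2 → after 3×micro: -1590; S2 reads c1=-1590 → after 1×micro: 0 ⇒ (c0=2, c1=-1590, c2=0)

S1 state at macro-step 3 = -1590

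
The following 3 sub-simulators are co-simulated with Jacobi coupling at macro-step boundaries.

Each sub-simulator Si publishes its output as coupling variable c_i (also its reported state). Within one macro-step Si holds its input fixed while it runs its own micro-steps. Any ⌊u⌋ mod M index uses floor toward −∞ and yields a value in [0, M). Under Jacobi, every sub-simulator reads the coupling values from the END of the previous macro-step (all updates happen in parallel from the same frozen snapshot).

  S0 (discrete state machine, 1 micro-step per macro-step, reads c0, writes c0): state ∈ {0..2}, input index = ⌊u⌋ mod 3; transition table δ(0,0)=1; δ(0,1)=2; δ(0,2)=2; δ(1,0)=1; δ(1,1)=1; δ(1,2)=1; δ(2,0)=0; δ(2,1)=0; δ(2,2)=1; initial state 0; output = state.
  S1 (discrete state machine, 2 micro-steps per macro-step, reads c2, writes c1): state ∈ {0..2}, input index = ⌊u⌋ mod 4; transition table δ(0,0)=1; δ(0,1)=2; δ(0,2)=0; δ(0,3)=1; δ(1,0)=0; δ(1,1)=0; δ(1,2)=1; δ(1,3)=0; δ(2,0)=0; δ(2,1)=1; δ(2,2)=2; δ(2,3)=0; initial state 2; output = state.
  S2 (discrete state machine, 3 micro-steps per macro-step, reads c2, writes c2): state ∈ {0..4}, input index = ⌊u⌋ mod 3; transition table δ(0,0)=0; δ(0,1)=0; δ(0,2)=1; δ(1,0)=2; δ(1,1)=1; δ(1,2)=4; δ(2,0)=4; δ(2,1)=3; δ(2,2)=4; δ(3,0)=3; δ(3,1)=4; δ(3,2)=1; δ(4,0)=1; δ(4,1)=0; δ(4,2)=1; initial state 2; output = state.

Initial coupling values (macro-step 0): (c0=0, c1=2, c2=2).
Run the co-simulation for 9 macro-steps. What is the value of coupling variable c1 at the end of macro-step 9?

macro 1: S0 reads c0=0 → after 1×micro: 1; S1 reads c2=2 → after 2×micro: 2; S2 reads c2=2 → after 3×micro: 4 ⇒ (c0=1, c1=2, c2=4)
macro 2: S0 reads c0=1 → after 1×micro: 1; S1 reads c2=4 → after 2×micro: 1; S2 reads c2=4 → after 3×micro: 0 ⇒ (c0=1, c1=1, c2=0)
macro 3: S0 reads c0=1 → after 1×micro: 1; S1 reads c2=0 → after 2×micro: 1; S2 reads c2=0 → after 3×micro: 0 ⇒ (c0=1, c1=1, c2=0)
macro 4: S0 reads c0=1 → after 1×micro: 1; S1 reads c2=0 → after 2×micro: 1; S2 reads c2=0 → after 3×micro: 0 ⇒ (c0=1, c1=1, c2=0)
macro 5: S0 reads c0=1 → after 1×micro: 1; S1 reads c2=0 → after 2×micro: 1; S2 reads c2=0 → after 3×micro: 0 ⇒ (c0=1, c1=1, c2=0)
macro 6: S0 reads c0=1 → after 1×micro: 1; S1 reads c2=0 → after 2×micro: 1; S2 reads c2=0 → after 3×micro: 0 ⇒ (c0=1, c1=1, c2=0)
macro 7: S0 reads c0=1 → after 1×micro: 1; S1 reads c2=0 → after 2×micro: 1; S2 reads c2=0 → after 3×micro: 0 ⇒ (c0=1, c1=1, c2=0)
macro 8: S0 reads c0=1 → after 1×micro: 1; S1 reads c2=0 → after 2×micro: 1; S2 reads c2=0 → after 3×micro: 0 ⇒ (c0=1, c1=1, c2=0)
macro 9: S0 reads c0=1 → after 1×micro: 1; S1 reads c2=0 → after 2×micro: 1; S2 reads c2=0 → after 3×micro: 0 ⇒ (c0=1, c1=1, c2=0)

c1 at macro-step 9 = 1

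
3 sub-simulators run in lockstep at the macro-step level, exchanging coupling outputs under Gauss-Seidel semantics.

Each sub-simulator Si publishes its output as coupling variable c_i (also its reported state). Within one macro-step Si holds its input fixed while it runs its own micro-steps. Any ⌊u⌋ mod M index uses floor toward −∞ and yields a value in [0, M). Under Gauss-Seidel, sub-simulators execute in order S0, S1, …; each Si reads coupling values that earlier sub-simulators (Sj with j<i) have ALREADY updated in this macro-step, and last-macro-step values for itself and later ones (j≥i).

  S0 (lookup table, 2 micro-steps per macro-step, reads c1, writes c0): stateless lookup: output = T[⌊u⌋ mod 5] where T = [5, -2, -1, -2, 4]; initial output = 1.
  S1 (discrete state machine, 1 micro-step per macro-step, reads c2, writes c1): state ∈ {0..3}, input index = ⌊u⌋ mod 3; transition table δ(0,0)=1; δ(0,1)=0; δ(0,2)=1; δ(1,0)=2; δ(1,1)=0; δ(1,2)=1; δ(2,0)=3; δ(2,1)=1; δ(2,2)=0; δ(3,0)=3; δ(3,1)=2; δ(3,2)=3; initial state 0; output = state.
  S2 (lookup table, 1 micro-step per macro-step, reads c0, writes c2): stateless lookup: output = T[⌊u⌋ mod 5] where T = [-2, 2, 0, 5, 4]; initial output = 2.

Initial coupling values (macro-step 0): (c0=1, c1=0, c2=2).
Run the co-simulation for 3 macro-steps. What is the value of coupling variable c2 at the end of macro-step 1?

macro 1: S0 reads c1=0 → after 2×micro: 5; S1 reads c2=2 → after 1×micro: 1; S2 reads c0=5 → after 1×micro: -2 ⇒ (c0=5, c1=1, c2=-2)
macro 2: S0 reads c1=1 → after 2×micro: -2; S1 reads c2=-2 → after 1×micro: 0; S2 reads c0=-2 → after 1×micro: 5 ⇒ (c0=-2, c1=0, c2=5)
macro 3: S0 reads c1=0 → after 2×micro: 5; S1 reads c2=5 → after 1×micro: 1; S2 reads c0=5 → after 1×micro: -2 ⇒ (c0=5, c1=1, c2=-2)

c2 at macro-step 1 = -2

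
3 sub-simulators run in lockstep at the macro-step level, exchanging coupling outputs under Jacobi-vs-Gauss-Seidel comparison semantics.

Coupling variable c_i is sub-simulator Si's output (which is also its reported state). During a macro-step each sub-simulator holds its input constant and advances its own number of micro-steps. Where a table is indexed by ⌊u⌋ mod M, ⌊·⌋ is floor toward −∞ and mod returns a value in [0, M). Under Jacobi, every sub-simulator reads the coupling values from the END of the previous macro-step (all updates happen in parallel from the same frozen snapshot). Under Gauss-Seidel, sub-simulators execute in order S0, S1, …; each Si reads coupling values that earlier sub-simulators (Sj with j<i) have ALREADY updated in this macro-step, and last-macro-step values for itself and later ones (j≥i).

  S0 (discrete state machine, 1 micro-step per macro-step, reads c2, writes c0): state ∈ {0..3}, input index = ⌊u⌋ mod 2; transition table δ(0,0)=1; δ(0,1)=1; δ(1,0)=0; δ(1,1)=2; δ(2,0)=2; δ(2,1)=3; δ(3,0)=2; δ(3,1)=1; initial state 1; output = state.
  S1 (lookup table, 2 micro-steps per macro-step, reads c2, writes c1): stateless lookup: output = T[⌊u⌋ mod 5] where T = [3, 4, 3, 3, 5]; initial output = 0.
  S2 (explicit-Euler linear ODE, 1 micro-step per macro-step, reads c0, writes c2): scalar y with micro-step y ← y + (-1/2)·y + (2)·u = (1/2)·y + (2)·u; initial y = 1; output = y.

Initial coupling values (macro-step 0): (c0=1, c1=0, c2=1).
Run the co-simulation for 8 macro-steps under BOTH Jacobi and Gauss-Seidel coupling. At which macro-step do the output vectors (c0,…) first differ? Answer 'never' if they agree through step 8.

first divergence at macro-step: 1

[Jacobi] macro 1: S0 reads c2=1 → after 1×micro: 2; S1 reads c2=1 → after 2×micro: 4; S2 reads c0=1 → after 1×micro: 5/2 ⇒ (c0=2, c1=4, c2=5/2)
[Jacobi] macro 2: S0 reads c2=5/2 → after 1×micro: 2; S1 reads c2=5/2 → after 2×micro: 3; S2 reads c0=2 → after 1×micro: 21/4 ⇒ (c0=2, c1=3, c2=21/4)
[Jacobi] macro 3: S0 reads c2=21/4 → after 1×micro: 3; S1 reads c2=21/4 → after 2×micro: 3; S2 reads c0=2 → after 1×micro: 53/8 ⇒ (c0=3, c1=3, c2=53/8)
[Jacobi] macro 4: S0 reads c2=53/8 → after 1×micro: 2; S1 reads c2=53/8 → after 2×micro: 4; S2 reads c0=3 → after 1×micro: 149/16 ⇒ (c0=2, c1=4, c2=149/16)
[Jacobi] macro 5: S0 reads c2=149/16 → after 1×micro: 3; S1 reads c2=149/16 → after 2×micro: 5; S2 reads c0=2 → after 1×micro: 277/32 ⇒ (c0=3, c1=5, c2=277/32)
[Jacobi] macro 6: S0 reads c2=277/32 → after 1×micro: 2; S1 reads c2=277/32 → after 2×micro: 3; S2 reads c0=3 → after 1×micro: 661/64 ⇒ (c0=2, c1=3, c2=661/64)
[Jacobi] macro 7: S0 reads c2=661/64 → after 1×micro: 2; S1 reads c2=661/64 → after 2×micro: 3; S2 reads c0=2 → after 1×micro: 1173/128 ⇒ (c0=2, c1=3, c2=1173/128)
[Jacobi] macro 8: S0 reads c2=1173/128 → after 1×micro: 3; S1 reads c2=1173/128 → after 2×micro: 5; S2 reads c0=2 → after 1×micro: 2197/256 ⇒ (c0=3, c1=5, c2=2197/256)
[Gauss-Seidel] macro 1: S0 reads c2=1 → after 1×micro: 2; S1 reads c2=1 → after 2×micro: 4; S2 reads c0=2 → after 1×micro: 9/2 ⇒ (c0=2, c1=4, c2=9/2)
[Gauss-Seidel] macro 2: S0 reads c2=9/2 → after 1×micro: 2; S1 reads c2=9/2 → after 2×micro: 5; S2 reads c0=2 → after 1×micro: 25/4 ⇒ (c0=2, c1=5, c2=25/4)
[Gauss-Seidel] macro 3: S0 reads c2=25/4 → after 1×micro: 2; S1 reads c2=25/4 → after 2×micro: 4; S2 reads c0=2 → after 1×micro: 57/8 ⇒ (c0=2, c1=4, c2=57/8)
[Gauss-Seidel] macro 4: S0 reads c2=57/8 → after 1×micro: 3; S1 reads c2=57/8 → after 2×micro: 3; S2 reads c0=3 → after 1×micro: 153/16 ⇒ (c0=3, c1=3, c2=153/16)
[Gauss-Seidel] macro 5: S0 reads c2=153/16 → after 1×micro: 1; S1 reads c2=153/16 → after 2×micro: 5; S2 reads c0=1 → after 1×micro: 217/32 ⇒ (c0=1, c1=5, c2=217/32)
[Gauss-Seidel] macro 6: S0 reads c2=217/32 → after 1×micro: 0; S1 reads c2=217/32 → after 2×micro: 4; S2 reads c0=0 → after 1×micro: 217/64 ⇒ (c0=0, c1=4, c2=217/64)
[Gauss-Seidel] macro 7: S0 reads c2=217/64 → after 1×micro: 1; S1 reads c2=217/64 → after 2×micro: 3; S2 reads c0=1 → after 1×micro: 473/128 ⇒ (c0=1, c1=3, c2=473/128)
[Gauss-Seidel] macro 8: S0 reads c2=473/128 → after 1×micro: 2; S1 reads c2=473/128 → after 2×micro: 3; S2 reads c0=2 → after 1×micro: 1497/256 ⇒ (c0=2, c1=3, c2=1497/256)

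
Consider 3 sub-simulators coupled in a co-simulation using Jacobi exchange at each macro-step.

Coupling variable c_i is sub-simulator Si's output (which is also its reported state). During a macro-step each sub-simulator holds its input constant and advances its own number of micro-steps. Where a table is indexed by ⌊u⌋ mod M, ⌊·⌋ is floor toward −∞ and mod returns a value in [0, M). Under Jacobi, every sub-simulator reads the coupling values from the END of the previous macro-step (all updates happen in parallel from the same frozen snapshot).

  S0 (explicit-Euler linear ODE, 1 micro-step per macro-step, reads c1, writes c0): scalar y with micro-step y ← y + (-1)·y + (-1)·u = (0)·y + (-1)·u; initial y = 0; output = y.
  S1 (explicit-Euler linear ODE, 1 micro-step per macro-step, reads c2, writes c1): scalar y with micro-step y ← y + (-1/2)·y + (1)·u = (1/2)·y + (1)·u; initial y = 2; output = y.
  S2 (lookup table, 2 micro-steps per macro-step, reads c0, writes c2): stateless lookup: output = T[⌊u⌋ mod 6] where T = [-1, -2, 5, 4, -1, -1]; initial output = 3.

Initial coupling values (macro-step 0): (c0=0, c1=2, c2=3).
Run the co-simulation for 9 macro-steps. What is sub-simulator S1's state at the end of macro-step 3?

macro 1: S0 reads c1=2 → after 1×micro: -2; S1 reads c2=3 → after 1×micro: 4; S2 reads c0=0 → after 2×micro: -1 ⇒ (c0=-2, c1=4, c2=-1)
macro 2: S0 reads c1=4 → after 1×micro: -4; S1 reads c2=-1 → after 1×micro: 1; S2 reads c0=-2 → after 2×micro: -1 ⇒ (c0=-4, c1=1, c2=-1)
macro 3: S0 reads c1=1 → after 1×micro: -1; S1 reads c2=-1 → after 1×micro: -1/2; S2 reads c0=-4 → after 2×micro: 5 ⇒ (c0=-1, c1=-1/2, c2=5)
macro 4: S0 reads c1=-1/2 → after 1×micro: 1/2; S1 reads c2=5 → after 1×micro: 19/4; S2 reads c0=-1 → after 2×micro: -1 ⇒ (c0=1/2, c1=19/4, c2=-1)
macro 5: S0 reads c1=19/4 → after 1×micro: -19/4; S1 reads c2=-1 → after 1×micro: 11/8; S2 reads c0=1/2 → after 2×micro: -1 ⇒ (c0=-19/4, c1=11/8, c2=-1)
macro 6: S0 reads c1=11/8 → after 1×micro: -11/8; S1 reads c2=-1 → after 1×micro: -5/16; S2 reads c0=-19/4 → after 2×micro: -2 ⇒ (c0=-11/8, c1=-5/16, c2=-2)
macro 7: S0 reads c1=-5/16 → after 1×micro: 5/16; S1 reads c2=-2 → after 1×micro: -69/32; S2 reads c0=-11/8 → after 2×micro: -1 ⇒ (c0=5/16, c1=-69/32, c2=-1)
macro 8: S0 reads c1=-69/32 → after 1×micro: 69/32; S1 reads c2=-1 → after 1×micro: -133/64; S2 reads c0=5/16 → after 2×micro: -1 ⇒ (c0=69/32, c1=-133/64, c2=-1)
macro 9: S0 reads c1=-133/64 → after 1×micro: 133/64; S1 reads c2=-1 → after 1×micro: -261/128; S2 reads c0=69/32 → after 2×micro: 5 ⇒ (c0=133/64, c1=-261/128, c2=5)

S1 state at macro-step 3 = -1/2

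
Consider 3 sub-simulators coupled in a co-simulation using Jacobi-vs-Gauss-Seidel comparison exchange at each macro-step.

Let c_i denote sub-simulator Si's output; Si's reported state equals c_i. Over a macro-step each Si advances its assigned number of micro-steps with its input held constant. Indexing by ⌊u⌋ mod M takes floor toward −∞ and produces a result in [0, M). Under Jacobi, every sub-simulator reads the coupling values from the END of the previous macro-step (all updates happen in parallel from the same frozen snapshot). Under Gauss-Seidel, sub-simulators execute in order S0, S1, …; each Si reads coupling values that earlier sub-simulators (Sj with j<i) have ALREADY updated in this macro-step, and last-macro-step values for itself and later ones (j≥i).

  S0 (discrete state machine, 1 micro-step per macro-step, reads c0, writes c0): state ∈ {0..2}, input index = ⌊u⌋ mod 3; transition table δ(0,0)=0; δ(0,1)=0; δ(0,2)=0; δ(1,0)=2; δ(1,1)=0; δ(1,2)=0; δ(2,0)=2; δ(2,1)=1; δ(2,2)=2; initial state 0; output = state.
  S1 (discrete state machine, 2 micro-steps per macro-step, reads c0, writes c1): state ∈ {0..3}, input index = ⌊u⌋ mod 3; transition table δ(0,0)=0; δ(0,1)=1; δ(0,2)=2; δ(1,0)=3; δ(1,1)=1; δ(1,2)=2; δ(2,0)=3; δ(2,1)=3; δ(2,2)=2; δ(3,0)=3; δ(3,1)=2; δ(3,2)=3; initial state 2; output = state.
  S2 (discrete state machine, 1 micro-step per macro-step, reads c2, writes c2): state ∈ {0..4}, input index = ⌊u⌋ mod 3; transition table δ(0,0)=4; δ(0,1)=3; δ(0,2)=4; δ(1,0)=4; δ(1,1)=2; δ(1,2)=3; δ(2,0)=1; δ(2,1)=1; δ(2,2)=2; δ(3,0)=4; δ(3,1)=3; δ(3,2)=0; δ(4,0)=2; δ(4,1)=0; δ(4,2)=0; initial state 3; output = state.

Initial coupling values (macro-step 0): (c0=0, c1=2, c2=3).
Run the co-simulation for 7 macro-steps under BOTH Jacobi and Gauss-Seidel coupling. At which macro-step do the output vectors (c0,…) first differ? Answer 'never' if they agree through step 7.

[Jacobi] macro 1: S0 reads c0=0 → after 1×micro: 0; S1 reads c0=0 → after 2×micro: 3; S2 reads c2=3 → after 1×micro: 4 ⇒ (c0=0, c1=3, c2=4)
[Jacobi] macro 2: S0 reads c0=0 → after 1×micro: 0; S1 reads c0=0 → after 2×micro: 3; S2 reads c2=4 → after 1×micro: 0 ⇒ (c0=0, c1=3, c2=0)
[Jacobi] macro 3: S0 reads c0=0 → after 1×micro: 0; S1 reads c0=0 → after 2×micro: 3; S2 reads c2=0 → after 1×micro: 4 ⇒ (c0=0, c1=3, c2=4)
[Jacobi] macro 4: S0 reads c0=0 → after 1×micro: 0; S1 reads c0=0 → after 2×micro: 3; S2 reads c2=4 → after 1×micro: 0 ⇒ (c0=0, c1=3, c2=0)
[Jacobi] macro 5: S0 reads c0=0 → after 1×micro: 0; S1 reads c0=0 → after 2×micro: 3; S2 reads c2=0 → after 1×micro: 4 ⇒ (c0=0, c1=3, c2=4)
[Jacobi] macro 6: S0 reads c0=0 → after 1×micro: 0; S1 reads c0=0 → after 2×micro: 3; S2 reads c2=4 → after 1×micro: 0 ⇒ (c0=0, c1=3, c2=0)
[Jacobi] macro 7: S0 reads c0=0 → after 1×micro: 0; S1 reads c0=0 → after 2×micro: 3; S2 reads c2=0 → after 1×micro: 4 ⇒ (c0=0, c1=3, c2=4)
[Gauss-Seidel] macro 1: S0 reads c0=0 → after 1×micro: 0; S1 reads c0=0 → after 2×micro: 3; S2 reads c2=3 → after 1×micro: 4 ⇒ (c0=0, c1=3, c2=4)
[Gauss-Seidel] macro 2: S0 reads c0=0 → after 1×micro: 0; S1 reads c0=0 → after 2×micro: 3; S2 reads c2=4 → after 1×micro: 0 ⇒ (c0=0, c1=3, c2=0)
[Gauss-Seidel] macro 3: S0 reads c0=0 → after 1×micro: 0; S1 reads c0=0 → after 2×micro: 3; S2 reads c2=0 → after 1×micro: 4 ⇒ (c0=0, c1=3, c2=4)
[Gauss-Seidel] macro 4: S0 reads c0=0 → after 1×micro: 0; S1 reads c0=0 → after 2×micro: 3; S2 reads c2=4 → after 1×micro: 0 ⇒ (c0=0, c1=3, c2=0)
[Gauss-Seidel] macro 5: S0 reads c0=0 → after 1×micro: 0; S1 reads c0=0 → after 2×micro: 3; S2 reads c2=0 → after 1×micro: 4 ⇒ (c0=0, c1=3, c2=4)
[Gauss-Seidel] macro 6: S0 reads c0=0 → after 1×micro: 0; S1 reads c0=0 → after 2×micro: 3; S2 reads c2=4 → after 1×micro: 0 ⇒ (c0=0, c1=3, c2=0)
[Gauss-Seidel] macro 7: S0 reads c0=0 → after 1×micro: 0; S1 reads c0=0 → after 2×micro: 3; S2 reads c2=0 → after 1×micro: 4 ⇒ (c0=0, c1=3, c2=4)

first divergence at macro-step: never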